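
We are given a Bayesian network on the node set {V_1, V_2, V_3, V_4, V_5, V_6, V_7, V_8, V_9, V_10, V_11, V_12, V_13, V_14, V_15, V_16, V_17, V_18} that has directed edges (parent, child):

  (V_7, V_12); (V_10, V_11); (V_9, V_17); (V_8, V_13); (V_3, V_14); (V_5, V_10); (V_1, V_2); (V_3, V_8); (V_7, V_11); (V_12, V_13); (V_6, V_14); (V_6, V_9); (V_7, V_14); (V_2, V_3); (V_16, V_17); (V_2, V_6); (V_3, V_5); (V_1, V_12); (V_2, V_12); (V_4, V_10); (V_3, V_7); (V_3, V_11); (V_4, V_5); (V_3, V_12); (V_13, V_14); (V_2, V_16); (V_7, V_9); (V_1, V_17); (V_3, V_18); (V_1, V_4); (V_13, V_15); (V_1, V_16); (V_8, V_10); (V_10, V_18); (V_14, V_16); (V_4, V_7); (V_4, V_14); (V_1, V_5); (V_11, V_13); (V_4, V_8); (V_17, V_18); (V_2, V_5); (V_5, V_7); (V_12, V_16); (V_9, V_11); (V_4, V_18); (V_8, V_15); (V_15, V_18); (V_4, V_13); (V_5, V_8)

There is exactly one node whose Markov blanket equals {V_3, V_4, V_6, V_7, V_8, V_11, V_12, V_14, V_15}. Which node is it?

The target node must have every member of {V_3, V_4, V_6, V_7, V_8, V_11, V_12, V_14, V_15} as a parent, child, or co-parent, and no others.
Parents of V_13: V_4, V_8, V_11, V_12; children: V_14, V_15; co-parents: V_3, V_4, V_6, V_7, V_8.
These exactly cover the given set, so the node is V_13.

V_13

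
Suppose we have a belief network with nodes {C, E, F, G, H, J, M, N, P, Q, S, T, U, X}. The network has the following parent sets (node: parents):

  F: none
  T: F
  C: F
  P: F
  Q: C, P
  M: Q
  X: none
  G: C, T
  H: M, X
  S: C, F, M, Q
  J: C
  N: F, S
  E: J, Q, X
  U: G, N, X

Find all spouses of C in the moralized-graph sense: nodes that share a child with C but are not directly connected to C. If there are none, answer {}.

{M, P, T}

Children of C: G, J, Q, S.
  Q: P
  G: T
  S: F, M, Q
  J: —
Excluding nodes already adjacent to C (F, G, J, Q, S), the co-parent-only contribution is {M, P, T}.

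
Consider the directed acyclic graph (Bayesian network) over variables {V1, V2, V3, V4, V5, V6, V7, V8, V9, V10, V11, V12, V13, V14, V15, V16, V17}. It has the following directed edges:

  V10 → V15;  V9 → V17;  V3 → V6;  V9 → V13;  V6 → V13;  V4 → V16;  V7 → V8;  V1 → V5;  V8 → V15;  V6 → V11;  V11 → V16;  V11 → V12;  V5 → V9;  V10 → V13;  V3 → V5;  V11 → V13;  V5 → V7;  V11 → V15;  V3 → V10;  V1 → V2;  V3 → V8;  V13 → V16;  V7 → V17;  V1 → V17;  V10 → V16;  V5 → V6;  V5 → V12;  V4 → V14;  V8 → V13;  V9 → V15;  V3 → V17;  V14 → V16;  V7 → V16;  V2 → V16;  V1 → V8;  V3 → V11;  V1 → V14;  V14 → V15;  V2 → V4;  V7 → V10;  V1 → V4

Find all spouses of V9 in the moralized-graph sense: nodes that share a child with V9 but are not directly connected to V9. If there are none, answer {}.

Children of V9: V13, V15, V17.
  V13 also has parents V6, V8, V10, V11.
  parents(V15) \ {V9} = {V8, V10, V11, V14}.
  V17's other parents are V1, V3, V7.
Excluding nodes already adjacent to V9 (V5, V13, V15, V17), the co-parent-only contribution is {V1, V3, V6, V7, V8, V10, V11, V14}.

{V1, V3, V6, V7, V8, V10, V11, V14}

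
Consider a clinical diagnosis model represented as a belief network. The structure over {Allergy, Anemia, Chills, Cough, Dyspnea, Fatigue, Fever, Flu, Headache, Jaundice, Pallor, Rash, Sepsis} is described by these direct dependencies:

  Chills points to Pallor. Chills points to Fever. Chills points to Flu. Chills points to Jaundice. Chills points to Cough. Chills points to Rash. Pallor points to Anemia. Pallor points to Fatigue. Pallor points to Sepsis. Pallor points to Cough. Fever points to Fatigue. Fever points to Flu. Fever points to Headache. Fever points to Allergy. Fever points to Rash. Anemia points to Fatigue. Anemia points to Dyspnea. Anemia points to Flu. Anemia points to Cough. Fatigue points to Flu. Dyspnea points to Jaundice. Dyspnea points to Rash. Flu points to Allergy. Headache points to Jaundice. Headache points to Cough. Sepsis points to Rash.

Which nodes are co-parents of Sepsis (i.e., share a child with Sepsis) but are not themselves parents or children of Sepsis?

{Chills, Dyspnea, Fever}

Children of Sepsis: Rash.
  parents(Rash) \ {Sepsis} = {Chills, Dyspnea, Fever}.
Excluding nodes already adjacent to Sepsis (Pallor, Rash), the co-parent-only contribution is {Chills, Dyspnea, Fever}.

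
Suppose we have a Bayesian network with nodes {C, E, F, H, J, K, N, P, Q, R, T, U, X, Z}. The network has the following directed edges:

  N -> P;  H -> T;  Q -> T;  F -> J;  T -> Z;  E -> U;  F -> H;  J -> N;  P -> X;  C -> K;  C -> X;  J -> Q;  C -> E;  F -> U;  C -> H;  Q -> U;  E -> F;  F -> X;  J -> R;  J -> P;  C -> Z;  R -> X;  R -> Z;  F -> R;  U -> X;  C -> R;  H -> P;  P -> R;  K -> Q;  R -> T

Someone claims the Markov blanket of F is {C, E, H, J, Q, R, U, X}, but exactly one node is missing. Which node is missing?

The Markov blanket of a node is its parents, its children, and the other parents of its children.
F's children: H, J, R, U, X.
F's parents: E.
Other parents of F's children:
  H: C
  J: —
  R: C, J, P
  U: E, Q
  X: C, P, R, U
MB(F) = {C, E, H, J, P, Q, R, U, X}.
Comparing with the claimed set, P is missing.

P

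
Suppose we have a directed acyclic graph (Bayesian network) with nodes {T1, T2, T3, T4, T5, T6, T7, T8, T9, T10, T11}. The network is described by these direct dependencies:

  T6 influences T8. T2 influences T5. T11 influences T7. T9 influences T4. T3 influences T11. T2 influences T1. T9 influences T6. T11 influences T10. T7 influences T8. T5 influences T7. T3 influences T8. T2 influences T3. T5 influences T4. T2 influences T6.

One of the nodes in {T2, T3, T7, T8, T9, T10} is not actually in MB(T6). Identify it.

T10

Children of T6: T8.
Pa(T6) = {T2, T9}.
Other parents of T6's children:
  T8's other parents are T3, T7.
MB(T6) = {T2, T3, T7, T8, T9}.
T10 is neither a parent, child, nor co-parent of T6, so it does not belong.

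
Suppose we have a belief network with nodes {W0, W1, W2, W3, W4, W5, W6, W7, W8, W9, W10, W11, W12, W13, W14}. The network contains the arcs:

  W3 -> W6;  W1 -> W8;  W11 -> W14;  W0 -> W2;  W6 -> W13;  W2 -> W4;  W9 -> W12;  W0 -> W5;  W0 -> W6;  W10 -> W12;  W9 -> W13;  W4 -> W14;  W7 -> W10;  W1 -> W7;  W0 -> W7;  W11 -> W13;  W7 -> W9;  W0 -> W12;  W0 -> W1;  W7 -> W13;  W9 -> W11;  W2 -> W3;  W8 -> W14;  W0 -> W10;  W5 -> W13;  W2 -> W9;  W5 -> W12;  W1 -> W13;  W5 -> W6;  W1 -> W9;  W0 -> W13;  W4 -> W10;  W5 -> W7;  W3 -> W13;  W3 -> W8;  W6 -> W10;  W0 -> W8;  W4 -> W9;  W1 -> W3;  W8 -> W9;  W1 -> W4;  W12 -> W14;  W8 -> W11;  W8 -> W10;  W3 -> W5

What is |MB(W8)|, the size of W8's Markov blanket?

By definition, MB(W8) is built from W8's parents, W8's children, and the co-parents of W8.
W8 has parents W0, W1, W3.
W8's children: W9, W10, W11, W14.
Parents of each child, excluding W8:
  W9: W1, W2, W4, W7
  W10: W0, W4, W6, W7
  W11: W9
  W14: W4, W11, W12
MB(W8) = {W0, W1, W2, W3, W4, W6, W7, W9, W10, W11, W12, W14}, which has 12 nodes.

12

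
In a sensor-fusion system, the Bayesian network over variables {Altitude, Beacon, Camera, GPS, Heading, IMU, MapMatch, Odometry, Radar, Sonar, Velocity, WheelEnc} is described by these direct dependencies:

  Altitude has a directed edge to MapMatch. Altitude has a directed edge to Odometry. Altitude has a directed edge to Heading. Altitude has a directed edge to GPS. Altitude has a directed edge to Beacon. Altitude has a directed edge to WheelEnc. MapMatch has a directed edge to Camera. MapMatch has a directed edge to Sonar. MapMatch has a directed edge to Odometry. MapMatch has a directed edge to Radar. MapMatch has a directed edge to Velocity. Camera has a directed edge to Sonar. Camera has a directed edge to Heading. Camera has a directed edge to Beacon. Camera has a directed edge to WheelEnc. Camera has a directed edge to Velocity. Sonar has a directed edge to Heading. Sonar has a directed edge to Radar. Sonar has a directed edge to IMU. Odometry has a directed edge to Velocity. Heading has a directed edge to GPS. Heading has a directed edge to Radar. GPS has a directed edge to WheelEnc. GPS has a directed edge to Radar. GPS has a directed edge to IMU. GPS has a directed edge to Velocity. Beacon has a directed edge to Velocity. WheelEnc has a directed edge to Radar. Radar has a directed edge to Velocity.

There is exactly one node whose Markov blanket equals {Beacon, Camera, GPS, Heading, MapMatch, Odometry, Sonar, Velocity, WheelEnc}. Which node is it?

The target node must have every member of {Beacon, Camera, GPS, Heading, MapMatch, Odometry, Sonar, Velocity, WheelEnc} as a parent, child, or co-parent, and no others.
Parents of Radar: GPS, Heading, MapMatch, Sonar, WheelEnc; children: Velocity; co-parents: Beacon, Camera, GPS, MapMatch, Odometry.
These exactly cover the given set, so the node is Radar.

Radar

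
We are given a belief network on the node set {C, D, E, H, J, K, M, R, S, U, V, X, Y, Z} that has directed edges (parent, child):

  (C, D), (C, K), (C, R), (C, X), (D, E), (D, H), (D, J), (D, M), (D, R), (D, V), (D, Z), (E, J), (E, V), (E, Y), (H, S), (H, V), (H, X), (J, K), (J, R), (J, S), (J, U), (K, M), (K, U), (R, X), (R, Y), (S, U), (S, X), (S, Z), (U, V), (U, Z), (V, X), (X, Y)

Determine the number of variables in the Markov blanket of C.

8

A node's Markov blanket = Pa ∪ Ch ∪ (parents of Ch other than the node itself).
Parents of C: none.
Ch(C) = {D, K, R, X}.
Other parents of C's children:
  D: —
  K: J
  R: D, J
  X: H, R, S, V
MB(C) = {D, H, J, K, R, S, V, X}, which has 8 nodes.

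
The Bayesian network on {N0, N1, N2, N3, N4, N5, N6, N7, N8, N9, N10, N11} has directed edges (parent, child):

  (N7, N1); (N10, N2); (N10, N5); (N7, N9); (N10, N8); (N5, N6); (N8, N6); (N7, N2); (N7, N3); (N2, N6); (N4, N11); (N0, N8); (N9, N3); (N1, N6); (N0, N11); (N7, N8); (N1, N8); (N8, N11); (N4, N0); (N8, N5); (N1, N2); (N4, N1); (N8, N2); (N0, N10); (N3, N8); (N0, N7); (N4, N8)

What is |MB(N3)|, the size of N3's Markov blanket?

7

Parents of N3: N7, N9.
N3's children: N8.
Other parents of N3's children:
  parents(N8) \ {N3} = {N0, N1, N4, N7, N10}.
MB(N3) = {N0, N1, N4, N7, N8, N9, N10}, which has 7 nodes.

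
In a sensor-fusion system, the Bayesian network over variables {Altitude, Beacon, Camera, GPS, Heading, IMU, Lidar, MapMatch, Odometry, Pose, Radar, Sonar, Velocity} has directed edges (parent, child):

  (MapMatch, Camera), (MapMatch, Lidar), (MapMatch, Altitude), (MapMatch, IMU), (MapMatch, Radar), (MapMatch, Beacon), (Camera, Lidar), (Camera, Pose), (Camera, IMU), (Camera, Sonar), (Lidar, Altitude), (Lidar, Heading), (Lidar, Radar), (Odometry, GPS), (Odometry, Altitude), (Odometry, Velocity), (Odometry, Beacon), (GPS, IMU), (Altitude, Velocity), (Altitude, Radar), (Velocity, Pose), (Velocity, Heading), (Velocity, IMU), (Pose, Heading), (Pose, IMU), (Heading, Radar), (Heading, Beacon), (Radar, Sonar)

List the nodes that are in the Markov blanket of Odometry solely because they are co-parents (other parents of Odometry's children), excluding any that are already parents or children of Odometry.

Children of Odometry: Altitude, Beacon, GPS, Velocity.
  GPS: —
  Altitude: Lidar, MapMatch
  Velocity: Altitude
  Beacon: Heading, MapMatch
Excluding nodes already adjacent to Odometry (Altitude, Beacon, GPS, Velocity), the co-parent-only contribution is {Heading, Lidar, MapMatch}.

{Heading, Lidar, MapMatch}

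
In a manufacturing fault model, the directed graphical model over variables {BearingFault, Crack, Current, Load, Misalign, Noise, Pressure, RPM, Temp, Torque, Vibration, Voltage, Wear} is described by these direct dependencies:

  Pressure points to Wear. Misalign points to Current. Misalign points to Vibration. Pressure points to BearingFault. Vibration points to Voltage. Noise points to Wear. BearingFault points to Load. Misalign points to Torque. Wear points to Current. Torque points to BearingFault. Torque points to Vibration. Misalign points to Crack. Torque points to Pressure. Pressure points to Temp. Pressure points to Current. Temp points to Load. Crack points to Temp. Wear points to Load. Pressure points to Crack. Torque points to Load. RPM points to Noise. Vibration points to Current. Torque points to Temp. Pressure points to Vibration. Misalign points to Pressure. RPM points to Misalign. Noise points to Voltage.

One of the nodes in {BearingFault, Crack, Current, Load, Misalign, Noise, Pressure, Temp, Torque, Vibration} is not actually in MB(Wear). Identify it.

A node's Markov blanket = Pa ∪ Ch ∪ (parents of Ch other than the node itself).
Wear's parents: Noise, Pressure.
Children of Wear: Current, Load.
Co-parents of Wear (other parents of its children):
  Current also has parents Misalign, Pressure, Vibration.
  Load also has parents BearingFault, Temp, Torque.
MB(Wear) = {BearingFault, Current, Load, Misalign, Noise, Pressure, Temp, Torque, Vibration}.
Crack is neither a parent, child, nor co-parent of Wear, so it does not belong.

Crack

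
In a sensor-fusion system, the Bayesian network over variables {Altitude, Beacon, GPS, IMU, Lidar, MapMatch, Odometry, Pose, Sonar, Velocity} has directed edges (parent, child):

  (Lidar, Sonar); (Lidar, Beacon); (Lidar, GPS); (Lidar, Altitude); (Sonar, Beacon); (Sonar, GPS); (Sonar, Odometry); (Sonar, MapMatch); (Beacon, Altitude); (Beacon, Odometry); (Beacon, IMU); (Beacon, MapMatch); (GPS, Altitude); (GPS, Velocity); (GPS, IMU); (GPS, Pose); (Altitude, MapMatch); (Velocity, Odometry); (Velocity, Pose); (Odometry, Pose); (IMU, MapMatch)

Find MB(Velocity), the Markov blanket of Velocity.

By definition, MB(Velocity) is built from Velocity's parents, Velocity's children, and the co-parents of Velocity.
Pa(Velocity) = {GPS}.
Velocity has children Odometry, Pose.
Co-parents of Velocity (other parents of its children):
  Odometry also has parents Beacon, Sonar.
  Pose's other parents are GPS, Odometry.
So the Markov blanket of Velocity is {Beacon, GPS, Odometry, Pose, Sonar}.

{Beacon, GPS, Odometry, Pose, Sonar}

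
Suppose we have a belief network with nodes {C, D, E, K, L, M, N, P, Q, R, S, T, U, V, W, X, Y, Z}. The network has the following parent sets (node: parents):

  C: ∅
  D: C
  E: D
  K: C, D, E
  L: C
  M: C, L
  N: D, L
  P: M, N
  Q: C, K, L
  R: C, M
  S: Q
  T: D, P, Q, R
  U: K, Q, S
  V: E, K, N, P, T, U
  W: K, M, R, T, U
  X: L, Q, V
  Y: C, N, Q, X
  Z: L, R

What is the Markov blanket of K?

{C, D, E, L, M, N, P, Q, R, S, T, U, V, W}

Pa(K) = {C, D, E}.
Children of K: Q, U, V, W.
Co-parents of K (other parents of its children):
  parents(Q) \ {K} = {C, L}.
  U also has parents Q, S.
  parents(V) \ {K} = {E, N, P, T, U}.
  parents(W) \ {K} = {M, R, T, U}.
Union: {C, D, E} ∪ {Q, U, V, W} ∪ {C, E, L, M, N, P, Q, R, S, T, U} = {C, D, E, L, M, N, P, Q, R, S, T, U, V, W}.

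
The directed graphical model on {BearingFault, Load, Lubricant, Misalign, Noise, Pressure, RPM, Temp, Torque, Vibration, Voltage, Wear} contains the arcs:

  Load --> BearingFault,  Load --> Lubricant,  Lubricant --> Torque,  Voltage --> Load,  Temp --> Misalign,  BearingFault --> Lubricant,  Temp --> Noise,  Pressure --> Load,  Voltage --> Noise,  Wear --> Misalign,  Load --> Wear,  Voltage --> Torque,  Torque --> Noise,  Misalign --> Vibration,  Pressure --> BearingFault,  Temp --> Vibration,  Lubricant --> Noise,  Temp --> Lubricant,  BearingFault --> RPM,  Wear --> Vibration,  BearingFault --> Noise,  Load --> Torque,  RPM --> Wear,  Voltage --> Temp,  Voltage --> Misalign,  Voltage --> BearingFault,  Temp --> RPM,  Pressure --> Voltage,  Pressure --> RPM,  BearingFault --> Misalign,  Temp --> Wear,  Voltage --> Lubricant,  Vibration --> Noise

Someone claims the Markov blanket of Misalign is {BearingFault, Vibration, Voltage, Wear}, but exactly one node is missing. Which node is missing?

Temp

Recall MB(v) = parents ∪ children ∪ spouses, where spouses are the other parents of v's children.
Misalign has parents BearingFault, Temp, Voltage, Wear.
Misalign has child Vibration.
Co-parents of Misalign (other parents of its children):
  Vibration's other parents are Temp, Wear.
MB(Misalign) = {BearingFault, Temp, Vibration, Voltage, Wear}.
Comparing with the claimed set, Temp is missing.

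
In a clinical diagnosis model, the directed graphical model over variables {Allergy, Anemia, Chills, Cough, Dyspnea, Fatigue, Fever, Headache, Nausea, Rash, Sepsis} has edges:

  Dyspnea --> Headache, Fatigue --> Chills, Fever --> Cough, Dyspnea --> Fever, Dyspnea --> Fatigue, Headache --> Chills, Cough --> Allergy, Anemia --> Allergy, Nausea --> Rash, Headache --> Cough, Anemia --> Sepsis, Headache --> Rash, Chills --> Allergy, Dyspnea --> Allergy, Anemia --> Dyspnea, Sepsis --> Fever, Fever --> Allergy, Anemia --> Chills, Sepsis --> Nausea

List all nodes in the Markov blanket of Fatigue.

{Anemia, Chills, Dyspnea, Headache}

A node's Markov blanket = Pa ∪ Ch ∪ (parents of Ch other than the node itself).
Fatigue has parent Dyspnea.
Fatigue's children: Chills.
Parents of each child, excluding Fatigue:
  Chills: Anemia, Headache
So the Markov blanket of Fatigue is {Anemia, Chills, Dyspnea, Headache}.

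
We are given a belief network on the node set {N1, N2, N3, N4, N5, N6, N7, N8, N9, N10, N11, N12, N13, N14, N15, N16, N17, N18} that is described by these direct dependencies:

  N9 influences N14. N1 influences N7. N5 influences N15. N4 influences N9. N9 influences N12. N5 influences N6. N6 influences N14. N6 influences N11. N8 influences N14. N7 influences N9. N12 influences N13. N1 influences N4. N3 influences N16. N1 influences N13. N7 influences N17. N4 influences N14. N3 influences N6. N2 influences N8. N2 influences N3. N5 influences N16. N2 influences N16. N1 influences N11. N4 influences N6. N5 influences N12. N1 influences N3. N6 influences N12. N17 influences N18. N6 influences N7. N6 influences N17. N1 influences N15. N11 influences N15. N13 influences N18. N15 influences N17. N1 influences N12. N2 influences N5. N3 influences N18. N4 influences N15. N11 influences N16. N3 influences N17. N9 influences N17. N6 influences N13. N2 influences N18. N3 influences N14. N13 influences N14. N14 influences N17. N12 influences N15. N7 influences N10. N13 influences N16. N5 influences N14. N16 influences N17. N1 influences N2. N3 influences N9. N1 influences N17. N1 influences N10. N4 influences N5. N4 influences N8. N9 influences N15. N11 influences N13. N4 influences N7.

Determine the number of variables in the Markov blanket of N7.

10

Parents of N7: N1, N4, N6.
Ch(N7) = {N9, N10, N17}.
Parents of each child, excluding N7:
  N9 also has parents N3, N4.
  parents(N10) \ {N7} = {N1}.
  N17's other parents are N1, N3, N6, N9, N14, N15, N16.
MB(N7) = {N1, N3, N4, N6, N9, N10, N14, N15, N16, N17}, which has 10 nodes.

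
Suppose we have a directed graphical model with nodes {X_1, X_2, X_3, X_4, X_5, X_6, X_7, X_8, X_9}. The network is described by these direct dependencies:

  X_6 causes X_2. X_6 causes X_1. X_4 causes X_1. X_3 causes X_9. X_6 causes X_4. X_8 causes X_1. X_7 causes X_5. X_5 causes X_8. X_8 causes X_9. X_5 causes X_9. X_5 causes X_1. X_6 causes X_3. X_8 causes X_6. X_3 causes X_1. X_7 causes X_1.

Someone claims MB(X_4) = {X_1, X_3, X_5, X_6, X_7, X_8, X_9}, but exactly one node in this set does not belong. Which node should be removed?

X_9

Pa(X_4) = {X_6}.
Ch(X_4) = {X_1}.
For each child, the remaining parents (spouses of X_4):
  X_1's other parents are X_3, X_5, X_6, X_7, X_8.
MB(X_4) = {X_1, X_3, X_5, X_6, X_7, X_8}.
X_9 is neither a parent, child, nor co-parent of X_4, so it does not belong.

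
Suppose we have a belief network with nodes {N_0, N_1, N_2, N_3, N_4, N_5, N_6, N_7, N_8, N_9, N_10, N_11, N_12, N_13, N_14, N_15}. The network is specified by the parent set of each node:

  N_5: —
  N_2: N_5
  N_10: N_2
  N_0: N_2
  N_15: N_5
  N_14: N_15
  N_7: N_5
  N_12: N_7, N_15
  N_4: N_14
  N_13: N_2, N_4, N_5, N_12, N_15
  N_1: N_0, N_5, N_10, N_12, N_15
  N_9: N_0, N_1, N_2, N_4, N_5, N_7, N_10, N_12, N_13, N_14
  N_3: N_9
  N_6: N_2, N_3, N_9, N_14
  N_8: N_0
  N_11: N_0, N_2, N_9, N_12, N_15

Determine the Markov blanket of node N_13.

{N_0, N_1, N_2, N_4, N_5, N_7, N_9, N_10, N_12, N_14, N_15}

By definition, MB(N_13) is built from N_13's parents, N_13's children, and the co-parents of N_13.
Pa(N_13) = {N_2, N_4, N_5, N_12, N_15}.
Children of N_13: N_9.
Parents of each child, excluding N_13:
  parents(N_9) \ {N_13} = {N_0, N_1, N_2, N_4, N_5, N_7, N_10, N_12, N_14}.
So the Markov blanket of N_13 is {N_0, N_1, N_2, N_4, N_5, N_7, N_9, N_10, N_12, N_14, N_15}.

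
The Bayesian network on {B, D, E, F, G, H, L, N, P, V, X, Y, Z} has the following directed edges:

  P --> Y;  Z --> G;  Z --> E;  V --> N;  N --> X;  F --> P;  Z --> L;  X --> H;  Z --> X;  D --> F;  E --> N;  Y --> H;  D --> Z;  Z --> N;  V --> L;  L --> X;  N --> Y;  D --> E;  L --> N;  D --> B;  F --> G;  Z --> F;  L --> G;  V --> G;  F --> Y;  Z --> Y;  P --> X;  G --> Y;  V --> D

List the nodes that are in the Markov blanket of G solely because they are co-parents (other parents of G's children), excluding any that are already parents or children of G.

Children of G: Y.
  parents(Y) \ {G} = {F, N, P, Z}.
Excluding nodes already adjacent to G (F, L, V, Y, Z), the co-parent-only contribution is {N, P}.

{N, P}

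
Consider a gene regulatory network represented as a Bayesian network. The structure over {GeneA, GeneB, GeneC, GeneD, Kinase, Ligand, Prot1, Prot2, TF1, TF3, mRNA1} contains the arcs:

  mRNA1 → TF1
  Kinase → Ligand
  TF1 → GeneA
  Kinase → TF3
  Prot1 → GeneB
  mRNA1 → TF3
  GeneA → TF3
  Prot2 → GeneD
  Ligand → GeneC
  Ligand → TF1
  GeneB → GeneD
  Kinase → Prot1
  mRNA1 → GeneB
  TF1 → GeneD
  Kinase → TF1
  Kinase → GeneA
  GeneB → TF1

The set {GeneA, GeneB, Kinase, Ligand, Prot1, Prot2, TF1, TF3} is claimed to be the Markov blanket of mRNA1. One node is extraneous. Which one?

Prot2

By definition, MB(mRNA1) is built from mRNA1's parents, mRNA1's children, and the co-parents of mRNA1.
Pa(mRNA1) = {}.
Ch(mRNA1) = {GeneB, TF1, TF3}.
Other parents of mRNA1's children:
  GeneB: Prot1
  TF1: GeneB, Kinase, Ligand
  TF3: GeneA, Kinase
MB(mRNA1) = {GeneA, GeneB, Kinase, Ligand, Prot1, TF1, TF3}.
Prot2 is neither a parent, child, nor co-parent of mRNA1, so it does not belong.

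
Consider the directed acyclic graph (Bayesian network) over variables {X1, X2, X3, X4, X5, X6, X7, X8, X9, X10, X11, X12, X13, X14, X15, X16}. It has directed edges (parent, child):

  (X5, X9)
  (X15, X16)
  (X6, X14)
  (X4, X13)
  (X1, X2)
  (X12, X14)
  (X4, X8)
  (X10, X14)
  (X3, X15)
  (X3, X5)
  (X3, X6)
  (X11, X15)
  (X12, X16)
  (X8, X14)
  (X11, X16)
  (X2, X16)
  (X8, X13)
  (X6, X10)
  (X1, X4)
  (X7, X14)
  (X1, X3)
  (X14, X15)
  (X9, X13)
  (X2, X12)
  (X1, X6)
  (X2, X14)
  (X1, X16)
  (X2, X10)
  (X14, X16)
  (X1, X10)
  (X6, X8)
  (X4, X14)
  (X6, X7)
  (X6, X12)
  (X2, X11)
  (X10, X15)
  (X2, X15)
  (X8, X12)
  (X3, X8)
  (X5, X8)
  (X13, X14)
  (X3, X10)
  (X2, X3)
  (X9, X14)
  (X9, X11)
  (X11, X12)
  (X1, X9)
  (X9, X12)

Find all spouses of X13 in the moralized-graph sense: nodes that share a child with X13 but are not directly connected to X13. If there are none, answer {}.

Children of X13: X14.
  X14: X2, X4, X6, X7, X8, X9, X10, X12
Excluding nodes already adjacent to X13 (X4, X8, X9, X14), the co-parent-only contribution is {X2, X6, X7, X10, X12}.

{X2, X6, X7, X10, X12}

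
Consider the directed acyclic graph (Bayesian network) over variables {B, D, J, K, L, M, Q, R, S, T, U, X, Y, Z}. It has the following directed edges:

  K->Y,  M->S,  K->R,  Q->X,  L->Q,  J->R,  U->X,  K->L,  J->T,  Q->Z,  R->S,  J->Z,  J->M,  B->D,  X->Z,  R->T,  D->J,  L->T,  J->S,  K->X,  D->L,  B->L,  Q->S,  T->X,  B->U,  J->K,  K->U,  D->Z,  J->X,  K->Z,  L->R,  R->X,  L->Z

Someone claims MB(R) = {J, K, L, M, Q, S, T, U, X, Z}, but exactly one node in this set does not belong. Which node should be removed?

A node's Markov blanket = Pa ∪ Ch ∪ (parents of Ch other than the node itself).
Pa(R) = {J, K, L}.
Children of R: S, T, X.
Co-parents of R (other parents of its children):
  S: J, M, Q
  T: J, L
  X: J, K, Q, T, U
MB(R) = {J, K, L, M, Q, S, T, U, X}.
Z is neither a parent, child, nor co-parent of R, so it does not belong.

Z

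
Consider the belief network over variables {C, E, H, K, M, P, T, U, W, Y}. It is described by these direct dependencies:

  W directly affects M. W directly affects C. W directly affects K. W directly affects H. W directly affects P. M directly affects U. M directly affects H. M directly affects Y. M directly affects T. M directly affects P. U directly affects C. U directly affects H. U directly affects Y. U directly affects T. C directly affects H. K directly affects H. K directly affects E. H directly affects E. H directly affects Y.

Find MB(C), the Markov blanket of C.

{H, K, M, U, W}

A node's Markov blanket = Pa ∪ Ch ∪ (parents of Ch other than the node itself).
C's parents: U, W.
C has child H.
Co-parents of C (other parents of its children):
  H also has parents K, M, U, W.
Union: {U, W} ∪ {H} ∪ {K, M, U, W} = {H, K, M, U, W}.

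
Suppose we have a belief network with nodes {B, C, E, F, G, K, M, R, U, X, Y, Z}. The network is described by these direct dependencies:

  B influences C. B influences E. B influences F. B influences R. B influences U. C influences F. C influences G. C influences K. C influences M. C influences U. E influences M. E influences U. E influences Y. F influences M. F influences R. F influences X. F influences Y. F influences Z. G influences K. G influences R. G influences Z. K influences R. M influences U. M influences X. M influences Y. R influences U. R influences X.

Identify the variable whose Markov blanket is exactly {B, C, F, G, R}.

K

The target node must have every member of {B, C, F, G, R} as a parent, child, or co-parent, and no others.
Parents of K: C, G; children: R; co-parents: B, F, G.
These exactly cover the given set, so the node is K.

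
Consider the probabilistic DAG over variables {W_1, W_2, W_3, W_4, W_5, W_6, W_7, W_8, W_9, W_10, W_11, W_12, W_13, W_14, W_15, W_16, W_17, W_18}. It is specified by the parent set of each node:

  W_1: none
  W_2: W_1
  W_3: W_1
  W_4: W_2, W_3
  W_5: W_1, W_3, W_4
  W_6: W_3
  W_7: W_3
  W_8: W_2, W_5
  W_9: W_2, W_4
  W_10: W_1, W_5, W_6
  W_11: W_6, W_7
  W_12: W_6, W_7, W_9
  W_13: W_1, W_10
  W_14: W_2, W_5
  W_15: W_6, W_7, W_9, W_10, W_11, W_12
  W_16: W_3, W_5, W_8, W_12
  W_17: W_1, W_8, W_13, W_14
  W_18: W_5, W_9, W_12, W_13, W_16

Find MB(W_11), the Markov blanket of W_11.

W_11's parents: W_6, W_7.
Children of W_11: W_15.
Other parents of W_11's children:
  W_15: W_6, W_7, W_9, W_10, W_12
Taking the union gives {W_6, W_7, W_9, W_10, W_12, W_15}.

{W_6, W_7, W_9, W_10, W_12, W_15}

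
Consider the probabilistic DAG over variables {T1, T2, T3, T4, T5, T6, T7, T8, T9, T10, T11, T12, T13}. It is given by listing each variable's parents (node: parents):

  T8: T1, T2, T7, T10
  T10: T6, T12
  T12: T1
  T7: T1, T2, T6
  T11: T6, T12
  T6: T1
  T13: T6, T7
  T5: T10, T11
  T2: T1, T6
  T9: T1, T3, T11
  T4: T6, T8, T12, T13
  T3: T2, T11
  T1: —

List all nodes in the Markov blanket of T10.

{T1, T2, T5, T6, T7, T8, T11, T12}

By definition, MB(T10) is built from T10's parents, T10's children, and the co-parents of T10.
Pa(T10) = {T6, T12}.
T10's children: T5, T8.
Co-parents of T10 (other parents of its children):
  T5: T11
  T8: T1, T2, T7
Taking the union gives {T1, T2, T5, T6, T7, T8, T11, T12}.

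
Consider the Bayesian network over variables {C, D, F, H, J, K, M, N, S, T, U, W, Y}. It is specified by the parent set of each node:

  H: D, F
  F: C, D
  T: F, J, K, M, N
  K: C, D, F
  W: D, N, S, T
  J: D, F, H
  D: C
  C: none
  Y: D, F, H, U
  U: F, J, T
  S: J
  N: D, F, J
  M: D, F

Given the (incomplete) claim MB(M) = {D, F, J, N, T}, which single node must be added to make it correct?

Pa(M) = {D, F}.
Children of M: T.
Parents of each child, excluding M:
  T: F, J, K, N
MB(M) = {D, F, J, K, N, T}.
Comparing with the claimed set, K is missing.

K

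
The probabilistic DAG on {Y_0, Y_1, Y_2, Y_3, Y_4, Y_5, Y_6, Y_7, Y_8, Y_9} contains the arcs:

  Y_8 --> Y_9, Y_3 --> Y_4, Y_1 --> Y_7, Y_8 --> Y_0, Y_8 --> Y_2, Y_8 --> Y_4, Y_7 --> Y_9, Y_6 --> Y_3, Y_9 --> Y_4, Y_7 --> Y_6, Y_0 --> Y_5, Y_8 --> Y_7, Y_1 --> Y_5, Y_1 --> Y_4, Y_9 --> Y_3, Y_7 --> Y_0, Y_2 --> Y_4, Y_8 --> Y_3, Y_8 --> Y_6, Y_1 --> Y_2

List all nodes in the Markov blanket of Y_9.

{Y_1, Y_2, Y_3, Y_4, Y_6, Y_7, Y_8}

The Markov blanket of a node is its parents, its children, and the other parents of its children.
Y_9's parents: Y_7, Y_8.
Y_9 has children Y_3, Y_4.
For each child, the remaining parents (spouses of Y_9):
  Y_3: Y_6, Y_8
  Y_4: Y_1, Y_2, Y_3, Y_8
So the Markov blanket of Y_9 is {Y_1, Y_2, Y_3, Y_4, Y_6, Y_7, Y_8}.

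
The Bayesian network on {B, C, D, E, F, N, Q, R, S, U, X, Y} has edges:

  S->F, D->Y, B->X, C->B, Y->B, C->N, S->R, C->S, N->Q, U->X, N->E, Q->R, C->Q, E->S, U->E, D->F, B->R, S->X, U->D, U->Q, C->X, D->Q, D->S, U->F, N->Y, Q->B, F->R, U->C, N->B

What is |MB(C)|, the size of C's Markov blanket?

The Markov blanket of a node is its parents, its children, and the other parents of its children.
C has parent U.
C has children B, N, Q, S, X.
Other parents of C's children:
  N: no additional parents.
  parents(Q) \ {C} = {D, N, U}.
  S's other parents are D, E.
  B also has parents N, Q, Y.
  X's other parents are B, S, U.
MB(C) = {B, D, E, N, Q, S, U, X, Y}, which has 9 nodes.

9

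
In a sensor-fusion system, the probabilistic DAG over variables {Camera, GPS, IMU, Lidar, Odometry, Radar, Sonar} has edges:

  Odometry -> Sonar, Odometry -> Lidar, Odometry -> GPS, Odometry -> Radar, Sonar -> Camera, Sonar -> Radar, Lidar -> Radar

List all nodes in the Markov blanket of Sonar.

{Camera, Lidar, Odometry, Radar}

Parents of Sonar: Odometry.
Sonar's children: Camera, Radar.
Co-parents of Sonar (other parents of its children):
  Camera: —
  Radar: Lidar, Odometry
So the Markov blanket of Sonar is {Camera, Lidar, Odometry, Radar}.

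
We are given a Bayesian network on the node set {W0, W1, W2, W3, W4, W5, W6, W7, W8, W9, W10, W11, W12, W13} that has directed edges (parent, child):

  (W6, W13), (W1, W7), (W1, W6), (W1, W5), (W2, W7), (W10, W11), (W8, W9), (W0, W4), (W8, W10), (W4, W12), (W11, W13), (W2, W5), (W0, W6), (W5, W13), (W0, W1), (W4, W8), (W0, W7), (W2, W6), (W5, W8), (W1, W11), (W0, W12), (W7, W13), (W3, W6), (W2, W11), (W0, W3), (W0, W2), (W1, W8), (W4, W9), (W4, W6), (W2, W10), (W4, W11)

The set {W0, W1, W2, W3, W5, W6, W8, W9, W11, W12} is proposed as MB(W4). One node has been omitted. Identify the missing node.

W4's children: W6, W8, W9, W11, W12.
Pa(W4) = {W0}.
Other parents of W4's children:
  W6's other parents are W0, W1, W2, W3.
  parents(W8) \ {W4} = {W1, W5}.
  W9's other parent is W8.
  W11 also has parents W1, W2, W10.
  W12's other parent is W0.
MB(W4) = {W0, W1, W2, W3, W5, W6, W8, W9, W10, W11, W12}.
Comparing with the claimed set, W10 is missing.

W10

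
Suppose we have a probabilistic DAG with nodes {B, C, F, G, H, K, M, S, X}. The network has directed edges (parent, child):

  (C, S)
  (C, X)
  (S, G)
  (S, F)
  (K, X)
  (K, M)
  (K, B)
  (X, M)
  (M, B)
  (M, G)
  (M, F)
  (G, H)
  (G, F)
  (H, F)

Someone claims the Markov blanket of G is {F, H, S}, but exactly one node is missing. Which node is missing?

G has children F, H.
Pa(G) = {M, S}.
Co-parents of G (other parents of its children):
  H: —
  F: H, M, S
MB(G) = {F, H, M, S}.
Comparing with the claimed set, M is missing.

M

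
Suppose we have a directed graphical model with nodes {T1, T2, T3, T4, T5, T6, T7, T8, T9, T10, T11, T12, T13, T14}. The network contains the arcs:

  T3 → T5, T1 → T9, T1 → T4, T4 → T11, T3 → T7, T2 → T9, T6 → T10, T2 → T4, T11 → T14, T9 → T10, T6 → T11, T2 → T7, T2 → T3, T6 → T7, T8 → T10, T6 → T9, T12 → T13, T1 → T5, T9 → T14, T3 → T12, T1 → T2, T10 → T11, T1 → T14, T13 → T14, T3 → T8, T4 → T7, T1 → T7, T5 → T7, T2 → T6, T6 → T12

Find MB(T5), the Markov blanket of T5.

{T1, T2, T3, T4, T6, T7}

Recall MB(v) = parents ∪ children ∪ spouses, where spouses are the other parents of v's children.
T5 has parents T1, T3.
Children of T5: T7.
Parents of each child, excluding T5:
  parents(T7) \ {T5} = {T1, T2, T3, T4, T6}.
So the Markov blanket of T5 is {T1, T2, T3, T4, T6, T7}.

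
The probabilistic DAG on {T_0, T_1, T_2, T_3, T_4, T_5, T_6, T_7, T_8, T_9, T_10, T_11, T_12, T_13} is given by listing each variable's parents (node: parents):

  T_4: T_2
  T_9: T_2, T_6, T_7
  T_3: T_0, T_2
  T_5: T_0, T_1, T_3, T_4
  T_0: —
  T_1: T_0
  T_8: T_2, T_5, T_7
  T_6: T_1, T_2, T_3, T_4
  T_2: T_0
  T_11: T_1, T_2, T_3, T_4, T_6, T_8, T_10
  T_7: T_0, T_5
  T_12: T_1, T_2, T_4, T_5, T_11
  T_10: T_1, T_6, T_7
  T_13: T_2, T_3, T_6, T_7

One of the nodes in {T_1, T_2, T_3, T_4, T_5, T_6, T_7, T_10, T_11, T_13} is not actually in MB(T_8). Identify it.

A node's Markov blanket = Pa ∪ Ch ∪ (parents of Ch other than the node itself).
Parents of T_8: T_2, T_5, T_7.
T_8 has child T_11.
For each child, the remaining parents (spouses of T_8):
  parents(T_11) \ {T_8} = {T_1, T_2, T_3, T_4, T_6, T_10}.
MB(T_8) = {T_1, T_2, T_3, T_4, T_5, T_6, T_7, T_10, T_11}.
T_13 is neither a parent, child, nor co-parent of T_8, so it does not belong.

T_13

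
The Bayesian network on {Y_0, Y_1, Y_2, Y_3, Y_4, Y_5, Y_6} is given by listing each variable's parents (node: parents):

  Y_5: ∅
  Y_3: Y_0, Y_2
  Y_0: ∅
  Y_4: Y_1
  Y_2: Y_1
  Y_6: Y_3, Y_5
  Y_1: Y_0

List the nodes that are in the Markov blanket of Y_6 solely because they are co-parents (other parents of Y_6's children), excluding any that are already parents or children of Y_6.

{}

Y_6 has no children, so it has no co-parents. The set is empty.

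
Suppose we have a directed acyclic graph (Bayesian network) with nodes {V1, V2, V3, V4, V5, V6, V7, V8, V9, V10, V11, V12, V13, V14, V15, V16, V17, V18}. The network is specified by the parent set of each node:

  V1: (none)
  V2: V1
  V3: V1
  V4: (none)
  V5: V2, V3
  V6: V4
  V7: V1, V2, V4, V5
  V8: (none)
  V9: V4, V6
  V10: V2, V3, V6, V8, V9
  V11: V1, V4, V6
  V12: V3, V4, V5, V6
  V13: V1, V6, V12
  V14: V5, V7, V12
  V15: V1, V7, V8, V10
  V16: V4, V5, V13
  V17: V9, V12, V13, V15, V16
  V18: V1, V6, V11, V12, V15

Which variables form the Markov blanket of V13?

{V1, V4, V5, V6, V9, V12, V15, V16, V17}

V13 has parents V1, V6, V12.
V13 has children V16, V17.
For each child, the remaining parents (spouses of V13):
  parents(V16) \ {V13} = {V4, V5}.
  parents(V17) \ {V13} = {V9, V12, V15, V16}.
So the Markov blanket of V13 is {V1, V4, V5, V6, V9, V12, V15, V16, V17}.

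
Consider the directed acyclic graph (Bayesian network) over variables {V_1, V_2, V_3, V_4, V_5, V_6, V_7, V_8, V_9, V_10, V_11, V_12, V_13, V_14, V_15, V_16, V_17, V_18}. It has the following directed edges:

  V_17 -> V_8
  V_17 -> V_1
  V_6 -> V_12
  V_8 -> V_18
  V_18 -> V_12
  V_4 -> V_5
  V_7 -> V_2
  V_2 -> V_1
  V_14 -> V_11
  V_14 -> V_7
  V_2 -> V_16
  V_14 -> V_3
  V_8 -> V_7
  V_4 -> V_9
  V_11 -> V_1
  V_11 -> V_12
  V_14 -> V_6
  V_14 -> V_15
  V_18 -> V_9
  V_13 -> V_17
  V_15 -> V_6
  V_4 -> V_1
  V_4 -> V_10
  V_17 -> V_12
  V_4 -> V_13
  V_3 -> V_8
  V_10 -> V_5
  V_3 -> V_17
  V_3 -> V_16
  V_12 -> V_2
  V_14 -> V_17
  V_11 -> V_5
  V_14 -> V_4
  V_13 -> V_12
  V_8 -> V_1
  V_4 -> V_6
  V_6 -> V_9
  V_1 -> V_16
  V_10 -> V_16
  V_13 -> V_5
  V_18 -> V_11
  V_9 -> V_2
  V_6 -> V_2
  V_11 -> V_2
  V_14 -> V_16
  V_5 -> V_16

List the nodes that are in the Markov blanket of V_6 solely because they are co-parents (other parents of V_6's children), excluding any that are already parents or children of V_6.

{V_7, V_11, V_13, V_17, V_18}

Children of V_6: V_2, V_9, V_12.
  V_12's other parents are V_11, V_13, V_17, V_18.
  V_9 also has parents V_4, V_18.
  parents(V_2) \ {V_6} = {V_7, V_9, V_11, V_12}.
Excluding nodes already adjacent to V_6 (V_2, V_4, V_9, V_12, V_14, V_15), the co-parent-only contribution is {V_7, V_11, V_13, V_17, V_18}.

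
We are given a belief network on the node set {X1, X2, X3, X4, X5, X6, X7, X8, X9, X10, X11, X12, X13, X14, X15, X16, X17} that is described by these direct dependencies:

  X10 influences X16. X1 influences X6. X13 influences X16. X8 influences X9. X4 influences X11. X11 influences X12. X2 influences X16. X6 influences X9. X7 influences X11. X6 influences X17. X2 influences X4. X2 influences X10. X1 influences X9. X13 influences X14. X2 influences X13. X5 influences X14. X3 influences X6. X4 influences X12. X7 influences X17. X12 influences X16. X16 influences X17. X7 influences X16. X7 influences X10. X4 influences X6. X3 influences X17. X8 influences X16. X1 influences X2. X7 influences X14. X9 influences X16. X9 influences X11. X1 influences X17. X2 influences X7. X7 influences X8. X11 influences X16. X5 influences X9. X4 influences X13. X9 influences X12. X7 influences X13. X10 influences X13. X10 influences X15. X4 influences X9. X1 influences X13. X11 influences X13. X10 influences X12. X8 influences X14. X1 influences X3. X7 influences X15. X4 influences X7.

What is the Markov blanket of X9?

{X1, X2, X4, X5, X6, X7, X8, X10, X11, X12, X13, X16}

Parents of X9: X1, X4, X5, X6, X8.
X9's children: X11, X12, X16.
Co-parents of X9 (other parents of its children):
  X11 also has parents X4, X7.
  parents(X12) \ {X9} = {X4, X10, X11}.
  X16's other parents are X2, X7, X8, X10, X11, X12, X13.
MB(X9) = {X1, X2, X4, X5, X6, X7, X8, X10, X11, X12, X13, X16}.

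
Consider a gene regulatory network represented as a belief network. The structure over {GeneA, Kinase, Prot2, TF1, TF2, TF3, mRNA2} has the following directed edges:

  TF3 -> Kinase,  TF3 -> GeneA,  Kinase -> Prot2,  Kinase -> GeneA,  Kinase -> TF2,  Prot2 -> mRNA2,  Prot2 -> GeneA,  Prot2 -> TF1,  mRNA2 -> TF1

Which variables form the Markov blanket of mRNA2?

mRNA2's parents: Prot2.
mRNA2 has child TF1.
Other parents of mRNA2's children:
  parents(TF1) \ {mRNA2} = {Prot2}.
So the Markov blanket of mRNA2 is {Prot2, TF1}.

{Prot2, TF1}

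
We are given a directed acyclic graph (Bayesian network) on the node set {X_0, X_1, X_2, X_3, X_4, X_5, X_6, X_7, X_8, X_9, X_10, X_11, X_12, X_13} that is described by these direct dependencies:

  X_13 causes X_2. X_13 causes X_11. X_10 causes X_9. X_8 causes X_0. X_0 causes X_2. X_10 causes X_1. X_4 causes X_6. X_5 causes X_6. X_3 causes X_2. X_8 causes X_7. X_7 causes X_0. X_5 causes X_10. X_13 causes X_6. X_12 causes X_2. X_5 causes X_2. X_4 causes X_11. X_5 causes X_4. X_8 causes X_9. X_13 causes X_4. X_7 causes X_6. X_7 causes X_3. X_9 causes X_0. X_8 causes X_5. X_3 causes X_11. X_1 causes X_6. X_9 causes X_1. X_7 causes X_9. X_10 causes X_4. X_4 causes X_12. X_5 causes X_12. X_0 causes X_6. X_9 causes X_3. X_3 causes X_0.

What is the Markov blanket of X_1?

{X_0, X_4, X_5, X_6, X_7, X_9, X_10, X_13}

The Markov blanket of a node is its parents, its children, and the other parents of its children.
Parents of X_1: X_9, X_10.
Ch(X_1) = {X_6}.
For each child, the remaining parents (spouses of X_1):
  X_6: X_0, X_4, X_5, X_7, X_13
Union: {X_9, X_10} ∪ {X_6} ∪ {X_0, X_4, X_5, X_7, X_13} = {X_0, X_4, X_5, X_6, X_7, X_9, X_10, X_13}.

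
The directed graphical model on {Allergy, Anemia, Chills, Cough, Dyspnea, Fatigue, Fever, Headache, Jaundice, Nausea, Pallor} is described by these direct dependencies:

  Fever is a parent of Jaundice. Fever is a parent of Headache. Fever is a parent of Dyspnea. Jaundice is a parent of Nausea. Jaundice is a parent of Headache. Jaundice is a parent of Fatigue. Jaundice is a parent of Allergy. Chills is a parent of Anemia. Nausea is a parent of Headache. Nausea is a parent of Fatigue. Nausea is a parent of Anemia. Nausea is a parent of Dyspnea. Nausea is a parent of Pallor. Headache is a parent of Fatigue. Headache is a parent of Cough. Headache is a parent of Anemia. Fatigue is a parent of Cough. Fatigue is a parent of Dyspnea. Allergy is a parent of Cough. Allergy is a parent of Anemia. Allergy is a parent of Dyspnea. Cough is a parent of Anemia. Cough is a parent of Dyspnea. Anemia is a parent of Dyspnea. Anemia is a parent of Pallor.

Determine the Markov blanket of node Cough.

Recall MB(v) = parents ∪ children ∪ spouses, where spouses are the other parents of v's children.
Cough's children: Anemia, Dyspnea.
Cough has parents Allergy, Fatigue, Headache.
Parents of each child, excluding Cough:
  Anemia's other parents are Allergy, Chills, Headache, Nausea.
  Dyspnea's other parents are Allergy, Anemia, Fatigue, Fever, Nausea.
Taking the union gives {Allergy, Anemia, Chills, Dyspnea, Fatigue, Fever, Headache, Nausea}.

{Allergy, Anemia, Chills, Dyspnea, Fatigue, Fever, Headache, Nausea}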